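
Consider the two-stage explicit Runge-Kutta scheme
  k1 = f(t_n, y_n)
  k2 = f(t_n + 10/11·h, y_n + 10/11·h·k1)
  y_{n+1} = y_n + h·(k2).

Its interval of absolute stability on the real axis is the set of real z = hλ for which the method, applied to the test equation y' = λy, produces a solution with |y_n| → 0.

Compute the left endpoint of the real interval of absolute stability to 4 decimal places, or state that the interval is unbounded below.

z* = -1.1000.

With y'=λy (z=hλ):
  k1=λy_n ⇒ h·k1=z·y_n;  k2=λ(1+10/11z)y_n ⇒ h·k2=z(1+10/11z)y_n
  y_{n+1}/y_n = 1 + z(1+10/11z) = 1 + z + 10/11z²
  Hence R(z) = 1 + z + 10/11z².

Find x<0 with |R(x)|<1.
x=-0.6: |R|=0.7273
R=1: x+10/11x²=0 ⇒ x=−11/10=-1.1000; min R=1−1/(4·10/11)=0.7250>−1
Confirm numerically:
  x=-0.993: |R|=0.90341 <1
  x=-0.982: |R|=0.89466 <1
  x=-0.944: |R|=0.86612 <1
  x=-0.843: |R|=0.80304 <1
  x=-1.603: |R|=1.73301 >1
  x=-1.487: |R|=1.52315 >1
Stable set (-1.1000, 0).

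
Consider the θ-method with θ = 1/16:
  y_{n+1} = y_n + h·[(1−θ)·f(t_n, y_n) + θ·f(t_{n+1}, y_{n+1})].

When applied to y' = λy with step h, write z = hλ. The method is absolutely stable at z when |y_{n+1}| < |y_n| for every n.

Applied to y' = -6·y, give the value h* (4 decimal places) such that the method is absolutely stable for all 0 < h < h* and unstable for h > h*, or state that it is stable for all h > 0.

On y'=λy, z=hλ:
  y_{n+1} = y_n + z·[15/16·y_n + 1/16·y_{n+1}] ⇒ (1 − 1/16z)y_{n+1} = (1 + 15/16z)y_n
  Hence R(z) = (1 + 15/16z)/(1 − 1/16z).

Need |R(x)|<1, x<0.
x=-1.42: |R|=0.3042
R=−1: 1+15/16x = −1+1/16x ⇒ -7/8x=2 ⇒ x=2/(-7/8)=-2.2857
Confirm numerically:
  x=-1.638: |R|=0.48588 <1
  x=-1.346: |R|=0.24155 <1
  x=-1.016: |R|=0.04466 <1
  x=-2.616: |R|=1.24839 >1
  x=-2.527: |R|=1.18233 >1
  x=-2.474: |R|=1.14269 >1
So |R|<1 on (-2.2857, 0).

(-2.2857,0); λ=-6 ⇒ h* = (16/7)/6 = 0.3810.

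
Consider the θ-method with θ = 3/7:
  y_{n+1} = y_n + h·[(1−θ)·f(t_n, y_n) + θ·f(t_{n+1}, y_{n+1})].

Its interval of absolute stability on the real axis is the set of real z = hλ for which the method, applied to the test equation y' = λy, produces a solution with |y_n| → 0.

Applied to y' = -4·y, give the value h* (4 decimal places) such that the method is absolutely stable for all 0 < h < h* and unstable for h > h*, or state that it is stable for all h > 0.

(-14.0000,0); λ=-4 ⇒ h* = (14)/4 = 3.5000.

Set f=λy, z=hλ:
  y_{n+1} = y_n + z·[4/7·y_n + 3/7·y_{n+1}] ⇒ (1 − 3/7z)y_{n+1} = (1 + 4/7z)y_n
  R(z) = (1 + 4/7z)/(1 − 3/7z).

Boundary: |R(x)|=1, x<0.
x=-0.8: |R|=0.4043
R=−1: 1+4/7x = −1+3/7x ⇒ -1/7x=2 ⇒ x=2/(-1/7)=-14.0000
Confirm numerically:
  x=-12.975: |R|=0.97768 <1
  x=-9.662: |R|=0.87945 <1
  x=-7.217: |R|=0.76325 <1
  x=-6.519: |R|=0.71830 <1
  x=-14.581: |R|=1.01145 >1
  x=-14.045: |R|=1.00092 >1
Interval (-14.0000, 0).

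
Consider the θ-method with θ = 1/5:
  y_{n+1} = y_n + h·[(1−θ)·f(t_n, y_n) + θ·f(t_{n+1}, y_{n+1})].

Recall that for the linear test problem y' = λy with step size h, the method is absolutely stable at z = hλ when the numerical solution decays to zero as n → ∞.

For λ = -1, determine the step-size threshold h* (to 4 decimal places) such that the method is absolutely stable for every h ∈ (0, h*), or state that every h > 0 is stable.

(-3.3333,0); λ=-1 ⇒ h* = (10/3)/1 = 3.3333.

On y'=λy, z=hλ:
  y_{n+1} = y_n + z·[4/5·y_n + 1/5·y_{n+1}] ⇒ (1 − 1/5z)y_{n+1} = (1 + 4/5z)y_n
  R(z) = (1 + 4/5z)/(1 − 1/5z).

Find x<0 with |R(x)|<1.
x=-1.57: |R|=0.1948
R=−1: 1+4/5x = −1+1/5x ⇒ -3/5x=2 ⇒ x=2/(-3/5)=-3.3333
Confirm numerically:
  x=-2.999: |R|=0.87461 <1
  x=-2.823: |R|=0.80430 <1
  x=-1.469: |R|=0.13542 <1
  x=-3.913: |R|=1.19511 >1
  x=-3.530: |R|=1.06917 >1
  x=-3.464: |R|=1.04631 >1
So |R|<1 on (-3.3333, 0).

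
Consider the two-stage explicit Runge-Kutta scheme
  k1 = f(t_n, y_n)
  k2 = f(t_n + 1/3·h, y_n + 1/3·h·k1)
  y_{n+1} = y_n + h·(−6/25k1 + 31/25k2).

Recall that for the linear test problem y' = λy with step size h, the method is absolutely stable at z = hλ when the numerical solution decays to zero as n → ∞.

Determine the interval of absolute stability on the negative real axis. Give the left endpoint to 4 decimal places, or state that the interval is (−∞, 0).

On y'=λy, z=hλ:
  k1=λy_n ⇒ h·k1=z·y_n;  k2=λ(1+1/3z)y_n ⇒ h·k2=z(1+1/3z)y_n
  y_{n+1}/y_n = 1 − 6/25z + 31/25z(1+1/3z) = 1 + z + 31/75z²
  Hence R(z) = 1 + z + 31/75z².

Find x<0 with |R(x)|<1.
x=-0.4: |R|=0.6661
R=1: x+31/75x²=0 ⇒ x=−75/31=-2.4194; min R=1−1/(4·31/75)=0.3952>−1
Confirm numerically:
  x=-1.987: |R|=0.64491 <1
  x=-1.971: |R|=0.63473 <1
  x=-1.231: |R|=0.39535 <1
  x=-2.777: |R|=1.41051 >1
  x=-2.684: |R|=1.29359 >1
  x=-2.451: |R|=1.03206 >1
Stable set (-2.4194, 0).

(-2.4194, 0).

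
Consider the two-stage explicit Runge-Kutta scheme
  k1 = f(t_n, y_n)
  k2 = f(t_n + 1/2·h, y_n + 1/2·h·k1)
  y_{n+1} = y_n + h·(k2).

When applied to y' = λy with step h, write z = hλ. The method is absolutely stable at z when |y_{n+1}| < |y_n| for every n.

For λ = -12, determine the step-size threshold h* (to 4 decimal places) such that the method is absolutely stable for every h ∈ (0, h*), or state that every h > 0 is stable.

(-2.0000,0); λ=-12 ⇒ h* = (2)/12 = 0.1667.

On y'=λy, z=hλ:
  k1=λy_n ⇒ h·k1=z·y_n;  k2=λ(1+1/2z)y_n ⇒ h·k2=z(1+1/2z)y_n
  y_{n+1}/y_n = 1 + z(1+1/2z) = 1 + z + 1/2z²
  ⇒ R(z) = 1 + z + 1/2z².

Find x<0 with |R(x)|<1.
x=-0.36: |R|=0.7048
R=1: x+1/2x²=0 ⇒ x=−2=-2.0000; min R=1−1/(4·1/2)=0.5000>−1
Confirm numerically:
  x=-1.916: |R|=0.91953 <1
  x=-1.496: |R|=0.62301 <1
  x=-1.380: |R|=0.57220 <1
  x=-2.390: |R|=1.46605 >1
  x=-2.138: |R|=1.14752 >1
Interval (-2.0000, 0).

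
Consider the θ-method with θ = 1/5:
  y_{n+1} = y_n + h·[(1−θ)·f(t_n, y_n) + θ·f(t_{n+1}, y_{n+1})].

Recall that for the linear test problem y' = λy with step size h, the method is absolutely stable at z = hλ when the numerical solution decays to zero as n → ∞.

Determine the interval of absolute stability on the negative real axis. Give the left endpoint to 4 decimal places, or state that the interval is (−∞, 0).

Test eqn y'=λy, z=hλ:
  y_{n+1} = y_n + z·[4/5·y_n + 1/5·y_{n+1}] ⇒ (1 − 1/5z)y_{n+1} = (1 + 4/5z)y_n
  Hence R(z) = (1 + 4/5z)/(1 − 1/5z).

Boundary: |R(x)|=1, x<0.
x=-0.37: |R|=0.6555
R=−1: 1+4/5x = −1+1/5x ⇒ -3/5x=2 ⇒ x=2/(-3/5)=-3.3333
Confirm numerically:
  x=-2.286: |R|=0.56876 <1
  x=-1.998: |R|=0.42755 <1
  x=-1.662: |R|=0.24737 <1
  x=-3.781: |R|=1.15294 >1
  x=-3.524: |R|=1.06710 >1
So |R|<1 on (-3.3333, 0).

z∈(-3.3333,0).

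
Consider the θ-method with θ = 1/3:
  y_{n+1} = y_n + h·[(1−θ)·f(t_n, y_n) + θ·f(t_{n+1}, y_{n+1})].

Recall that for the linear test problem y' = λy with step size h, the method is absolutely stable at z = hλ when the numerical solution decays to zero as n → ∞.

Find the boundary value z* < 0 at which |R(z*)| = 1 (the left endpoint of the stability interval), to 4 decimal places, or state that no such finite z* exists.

With y'=λy (z=hλ):
  y_{n+1} = y_n + z·[2/3·y_n + 1/3·y_{n+1}] ⇒ (1 − 1/3z)y_{n+1} = (1 + 2/3z)y_n
  so R(z) = (1 + 2/3z)/(1 − 1/3z).

Boundary: |R(x)|=1, x<0.
x=-0.82: |R|=0.3560
R=−1: 1+2/3x = −1+1/3x ⇒ -1/3x=2 ⇒ x=2/(-1/3)=-6.0000
Confirm numerically:
  x=-5.351: |R|=0.92228 <1
  x=-5.111: |R|=0.89040 <1
  x=-4.641: |R|=0.82214 <1
  x=-6.367: |R|=1.03918 >1
  x=-6.281: |R|=1.03028 >1
  x=-6.078: |R|=1.00859 >1
Stable set (-6.0000, 0).

z* = -6.0000.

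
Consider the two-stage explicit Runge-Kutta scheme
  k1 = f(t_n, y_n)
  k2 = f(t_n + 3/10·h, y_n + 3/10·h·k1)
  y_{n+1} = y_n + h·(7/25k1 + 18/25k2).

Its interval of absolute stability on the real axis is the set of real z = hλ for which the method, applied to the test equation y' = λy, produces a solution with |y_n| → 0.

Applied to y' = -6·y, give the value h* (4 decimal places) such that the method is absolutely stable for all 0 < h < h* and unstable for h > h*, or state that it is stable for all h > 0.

On y'=λy, z=hλ:
  k1=λy_n ⇒ h·k1=z·y_n;  k2=λ(1+3/10z)y_n ⇒ h·k2=z(1+3/10z)y_n
  y_{n+1}/y_n = 1 + 7/25z + 18/25z(1+3/10z) = 1 + z + 27/125z²
  Hence R(z) = 1 + z + 27/125z².

Find x<0 with |R(x)|<1.
x=-1.63: |R|=0.0561
R=1: x+27/125x²=0 ⇒ x=−125/27=-4.6296; min R=1−1/(4·27/125)=-0.1574>−1
Confirm numerically:
  x=-4.305: |R|=0.69813 <1
  x=-4.015: |R|=0.46697 <1
  x=-3.863: |R|=0.36032 <1
  x=-3.756: |R|=0.29123 <1
  x=-4.738: |R|=1.11091 >1
  x=-4.706: |R|=1.07763 >1
Stable set (-4.6296, 0).

(-4.6296,0); λ=-6 ⇒ h* = (125/27)/6 = 0.7716.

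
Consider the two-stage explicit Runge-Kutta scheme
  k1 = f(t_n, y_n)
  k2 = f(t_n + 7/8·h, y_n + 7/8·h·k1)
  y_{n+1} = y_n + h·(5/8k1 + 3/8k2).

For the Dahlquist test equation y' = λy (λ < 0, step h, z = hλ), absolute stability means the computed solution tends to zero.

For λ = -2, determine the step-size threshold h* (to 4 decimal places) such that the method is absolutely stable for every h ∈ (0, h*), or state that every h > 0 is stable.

Set f=λy, z=hλ:
  k1=λy_n ⇒ h·k1=z·y_n;  k2=λ(1+7/8z)y_n ⇒ h·k2=z(1+7/8z)y_n
  y_{n+1}/y_n = 1 + 5/8z + 3/8z(1+7/8z) = 1 + z + 21/64z²
  Hence R(z) = 1 + z + 21/64z².

Find x<0 with |R(x)|<1.
x=-0.59: |R|=0.5242
R=1: x+21/64x²=0 ⇒ x=−64/21=-3.0476; min R=1−1/(4·21/64)=0.2381>−1
Confirm numerically:
  x=-2.901: |R|=0.86043 <1
  x=-2.723: |R|=0.70996 <1
  x=-2.408: |R|=0.49462 <1
  x=-3.310: |R|=1.28497 >1
  x=-3.210: |R|=1.17103 >1
Interval (-3.0476, 0).

(-3.0476,0); λ=-2 ⇒ h* = (64/21)/2 = 1.5238.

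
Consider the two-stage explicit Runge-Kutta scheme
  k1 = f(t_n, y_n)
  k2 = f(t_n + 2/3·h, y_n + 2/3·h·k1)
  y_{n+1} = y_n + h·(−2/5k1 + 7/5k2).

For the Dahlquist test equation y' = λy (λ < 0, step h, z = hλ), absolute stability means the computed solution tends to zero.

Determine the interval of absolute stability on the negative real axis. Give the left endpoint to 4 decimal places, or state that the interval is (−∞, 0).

Test eqn y'=λy, z=hλ:
  k1=λy_n ⇒ h·k1=z·y_n;  k2=λ(1+2/3z)y_n ⇒ h·k2=z(1+2/3z)y_n
  y_{n+1}/y_n = 1 − 2/5z + 7/5z(1+2/3z) = 1 + z + 14/15z²
  Hence R(z) = 1 + z + 14/15z².

Find x<0 with |R(x)|<1.
x=-1.73: |R|=2.0634
R=1: x+14/15x²=0 ⇒ x=−15/14=-1.0714; min R=1−1/(4·14/15)=0.7321>−1
Confirm numerically:
  x=-1.017: |R|=0.94834 <1
  x=-0.954: |R|=0.89544 <1
  x=-0.802: |R|=0.79832 <1
  x=-0.775: |R|=0.78558 <1
  x=-1.466: |R|=1.53988 >1
  x=-1.227: |R|=1.17816 >1
So |R|<1 on (-1.0714, 0).

(-1.0714, 0).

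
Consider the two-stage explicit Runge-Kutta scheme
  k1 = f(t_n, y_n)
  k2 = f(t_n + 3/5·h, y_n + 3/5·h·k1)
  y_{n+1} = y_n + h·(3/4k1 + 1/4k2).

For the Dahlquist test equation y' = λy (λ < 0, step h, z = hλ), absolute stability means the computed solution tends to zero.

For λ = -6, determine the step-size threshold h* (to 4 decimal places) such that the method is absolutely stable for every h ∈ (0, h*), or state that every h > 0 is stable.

(-6.6667,0); λ=-6 ⇒ h* = (20/3)/6 = 1.1111.

On y'=λy, z=hλ:
  k1=λy_n ⇒ h·k1=z·y_n;  k2=λ(1+3/5z)y_n ⇒ h·k2=z(1+3/5z)y_n
  y_{n+1}/y_n = 1 + 3/4z + 1/4z(1+3/5z) = 1 + z + 3/20z²
  ⇒ R(z) = 1 + z + 3/20z².

Need |R(x)|<1, x<0.
x=-1.21: |R|=0.0096
R=1: x+3/20x²=0 ⇒ x=−20/3=-6.6667; min R=1−1/(4·3/20)=-0.6667>−1
Confirm numerically:
  x=-6.578: |R|=0.91251 <1
  x=-5.674: |R|=0.15514 <1
  x=-5.598: |R|=0.10264 <1
  x=-3.709: |R|=0.64550 <1
  x=-7.169: |R|=1.54018 >1
  x=-6.979: |R|=1.32697 >1
Interval (-6.6667, 0).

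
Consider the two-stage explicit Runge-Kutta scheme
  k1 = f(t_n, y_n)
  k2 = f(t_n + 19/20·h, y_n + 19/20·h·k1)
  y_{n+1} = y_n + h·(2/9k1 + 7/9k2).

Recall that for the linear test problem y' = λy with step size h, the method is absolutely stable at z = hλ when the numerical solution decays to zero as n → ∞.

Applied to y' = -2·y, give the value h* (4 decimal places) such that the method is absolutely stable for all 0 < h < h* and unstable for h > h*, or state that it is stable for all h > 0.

On y'=λy, z=hλ:
  k1=λy_n ⇒ h·k1=z·y_n;  k2=λ(1+19/20z)y_n ⇒ h·k2=z(1+19/20z)y_n
  y_{n+1}/y_n = 1 + 2/9z + 7/9z(1+19/20z) = 1 + z + 133/180z²
  ⇒ R(z) = 1 + z + 133/180z².

Solve |R(x)|<1 on ℝ⁻.
x=-0.94: |R|=0.7129
R=1: x+133/180x²=0 ⇒ x=−180/133=-1.3534; min R=1−1/(4·133/180)=0.6617>−1
Confirm numerically:
  x=-1.259: |R|=0.91220 <1
  x=-1.109: |R|=0.79975 <1
  x=-0.910: |R|=0.70187 <1
  x=-0.684: |R|=0.66169 <1
  x=-1.825: |R|=1.63596 >1
  x=-1.789: |R|=1.57583 >1
  x=-1.547: |R|=1.22132 >1
So |R|<1 on (-1.3534, 0).

(-1.3534,0); λ=-2 ⇒ h* = (180/133)/2 = 0.6767.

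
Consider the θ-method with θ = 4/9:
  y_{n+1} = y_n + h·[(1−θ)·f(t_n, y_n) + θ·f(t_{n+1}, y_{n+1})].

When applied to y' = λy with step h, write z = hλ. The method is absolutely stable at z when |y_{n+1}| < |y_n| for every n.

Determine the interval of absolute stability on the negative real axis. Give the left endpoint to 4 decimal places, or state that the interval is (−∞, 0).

z∈(-18.0000,0).

On y'=λy, z=hλ:
  y_{n+1} = y_n + z·[5/9·y_n + 4/9·y_{n+1}] ⇒ (1 − 4/9z)y_{n+1} = (1 + 5/9z)y_n
  Hence R(z) = (1 + 5/9z)/(1 − 4/9z).

Find x<0 with |R(x)|<1.
x=-0.79: |R|=0.4153
R=−1: 1+5/9x = −1+4/9x ⇒ -1/9x=2 ⇒ x=2/(-1/9)=-18.0000
Confirm numerically:
  x=-10.714: |R|=0.85950 <1
  x=-9.280: |R|=0.81093 <1
  x=-7.557: |R|=0.73379 <1
  x=-18.540: |R|=1.00649 >1
  x=-18.519: |R|=1.00625 >1
  x=-18.058: |R|=1.00071 >1
So |R|<1 on (-18.0000, 0).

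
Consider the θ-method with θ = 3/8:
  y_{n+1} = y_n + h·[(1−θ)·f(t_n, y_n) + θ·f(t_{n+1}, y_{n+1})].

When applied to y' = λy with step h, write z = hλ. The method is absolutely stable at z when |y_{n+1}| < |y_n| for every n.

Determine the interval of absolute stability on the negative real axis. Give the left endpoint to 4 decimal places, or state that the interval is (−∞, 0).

Test eqn y'=λy, z=hλ:
  y_{n+1} = y_n + z·[5/8·y_n + 3/8·y_{n+1}] ⇒ (1 − 3/8z)y_{n+1} = (1 + 5/8z)y_n
  so R(z) = (1 + 5/8z)/(1 − 3/8z).

Need |R(x)|<1, x<0.
x=-1.17: |R|=0.1868
R=−1: 1+5/8x = −1+3/8x ⇒ -1/4x=2 ⇒ x=2/(-1/4)=-8.0000
Confirm numerically:
  x=-7.374: |R|=0.95844 <1
  x=-3.412: |R|=0.49682 <1
  x=-3.272: |R|=0.46924 <1
  x=-8.378: |R|=1.02282 >1
  x=-8.200: |R|=1.01227 >1
  x=-8.022: |R|=1.00137 >1
Stable set (-8.0000, 0).

z∈(-8.0000,0).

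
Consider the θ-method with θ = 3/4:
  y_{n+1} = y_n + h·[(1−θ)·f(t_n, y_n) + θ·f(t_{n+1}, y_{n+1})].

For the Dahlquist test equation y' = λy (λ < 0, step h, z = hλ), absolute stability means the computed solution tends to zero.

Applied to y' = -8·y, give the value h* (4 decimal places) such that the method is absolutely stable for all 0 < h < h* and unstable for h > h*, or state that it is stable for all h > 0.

On y'=λy, z=hλ:
  y_{n+1} = y_n + z·[1/4·y_n + 3/4·y_{n+1}] ⇒ (1 − 3/4z)y_{n+1} = (1 + 1/4z)y_n
  Hence R(z) = (1 + 1/4z)/(1 − 3/4z).

Need |R(x)|<1, x<0.
x=-0.89: |R|=0.4663
x=-2: |R|=0.2000
x=-10: |R|=0.1765
x=-100: |R|=0.3158
θ=3/4≥1/2 ⇒ |1+1/4x|<|1−3/4x| ∀x<0 ⇒ interval (−∞,0).

interval (−∞, 0). Any h>0 works for λ=-8.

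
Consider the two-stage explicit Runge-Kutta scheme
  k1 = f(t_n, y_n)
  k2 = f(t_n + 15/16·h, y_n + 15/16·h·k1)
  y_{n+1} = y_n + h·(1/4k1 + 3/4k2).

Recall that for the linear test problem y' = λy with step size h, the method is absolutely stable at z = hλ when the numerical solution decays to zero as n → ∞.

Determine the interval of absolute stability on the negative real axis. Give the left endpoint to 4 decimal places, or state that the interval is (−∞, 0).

Set f=λy, z=hλ:
  k1=λy_n ⇒ h·k1=z·y_n;  k2=λ(1+15/16z)y_n ⇒ h·k2=z(1+15/16z)y_n
  y_{n+1}/y_n = 1 + 1/4z + 3/4z(1+15/16z) = 1 + z + 45/64z²
  ⇒ R(z) = 1 + z + 45/64z².

Find x<0 with |R(x)|<1.
x=-0.47: |R|=0.6853
R=1: x+45/64x²=0 ⇒ x=−64/45=-1.4222; min R=1−1/(4·45/64)=0.6444>−1
Confirm numerically:
  x=-1.284: |R|=0.87521 <1
  x=-1.021: |R|=0.71197 <1
  x=-0.736: |R|=0.64488 <1
  x=-1.913: |R|=1.66013 >1
  x=-1.790: |R|=1.46288 >1
  x=-1.569: |R|=1.16193 >1
Stable set (-1.4222, 0).

(-1.4222, 0).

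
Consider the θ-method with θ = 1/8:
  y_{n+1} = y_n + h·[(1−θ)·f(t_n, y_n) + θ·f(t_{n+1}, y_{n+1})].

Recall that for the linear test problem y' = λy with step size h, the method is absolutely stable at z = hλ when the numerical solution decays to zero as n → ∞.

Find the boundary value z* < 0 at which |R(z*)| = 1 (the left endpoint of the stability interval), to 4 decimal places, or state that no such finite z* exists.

On y'=λy, z=hλ:
  y_{n+1} = y_n + z·[7/8·y_n + 1/8·y_{n+1}] ⇒ (1 − 1/8z)y_{n+1} = (1 + 7/8z)y_n
  R(z) = (1 + 7/8z)/(1 − 1/8z).

Find x<0 with |R(x)|<1.
x=-0.56: |R|=0.4766
R=−1: 1+7/8x = −1+1/8x ⇒ -3/4x=2 ⇒ x=2/(-3/4)=-2.6667
Confirm numerically:
  x=-2.225: |R|=0.74083 <1
  x=-2.108: |R|=0.66838 <1
  x=-1.455: |R|=0.23109 <1
  x=-1.217: |R|=0.05631 <1
  x=-2.859: |R|=1.10627 >1
  x=-2.737: |R|=1.03930 >1
  x=-2.721: |R|=1.03041 >1
Interval (-2.6667, 0).

left endpoint -2.6667.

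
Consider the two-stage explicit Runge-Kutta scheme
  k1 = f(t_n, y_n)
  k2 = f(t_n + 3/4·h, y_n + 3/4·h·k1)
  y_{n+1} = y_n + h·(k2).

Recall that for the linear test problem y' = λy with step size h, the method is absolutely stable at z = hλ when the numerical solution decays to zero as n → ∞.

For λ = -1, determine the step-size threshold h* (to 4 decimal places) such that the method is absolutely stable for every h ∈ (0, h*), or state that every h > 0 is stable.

Test eqn y'=λy, z=hλ:
  k1=λy_n ⇒ h·k1=z·y_n;  k2=λ(1+3/4z)y_n ⇒ h·k2=z(1+3/4z)y_n
  y_{n+1}/y_n = 1 + z(1+3/4z) = 1 + z + 3/4z²
  so R(z) = 1 + z + 3/4z².

Boundary: |R(x)|=1, x<0.
x=-0.84: |R|=0.6892
R=1: x+3/4x²=0 ⇒ x=−4/3=-1.3333; min R=1−1/(4·3/4)=0.6667>−1
Confirm numerically:
  x=-1.192: |R|=0.87365 <1
  x=-1.028: |R|=0.76459 <1
  x=-1.006: |R|=0.75303 <1
  x=-0.569: |R|=0.67382 <1
  x=-1.865: |R|=1.74367 >1
  x=-1.603: |R|=1.32421 >1
  x=-1.600: |R|=1.32000 >1
So |R|<1 on (-1.3333, 0).

(-1.3333,0); λ=-1 ⇒ h* = (4/3)/1 = 1.3333.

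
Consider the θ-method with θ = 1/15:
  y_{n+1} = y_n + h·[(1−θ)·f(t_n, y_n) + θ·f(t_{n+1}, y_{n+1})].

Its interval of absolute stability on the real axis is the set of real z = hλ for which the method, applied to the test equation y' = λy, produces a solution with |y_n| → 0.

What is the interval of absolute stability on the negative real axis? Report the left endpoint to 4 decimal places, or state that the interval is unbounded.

z∈(-2.3077,0).

Test eqn y'=λy, z=hλ:
  y_{n+1} = y_n + z·[14/15·y_n + 1/15·y_{n+1}] ⇒ (1 − 1/15z)y_{n+1} = (1 + 14/15z)y_n
  so R(z) = (1 + 14/15z)/(1 − 1/15z).

Boundary: |R(x)|=1, x<0.
x=-1.19: |R|=0.1025
R=−1: 1+14/15x = −1+1/15x ⇒ -13/15x=2 ⇒ x=2/(-13/15)=-2.3077
Confirm numerically:
  x=-2.093: |R|=0.83672 <1
  x=-1.955: |R|=0.72958 <1
  x=-1.401: |R|=0.28132 <1
  x=-1.195: |R|=0.10682 <1
  x=-2.648: |R|=1.25068 >1
  x=-2.607: |R|=1.22099 >1
  x=-2.372: |R|=1.04812 >1
Stable set (-2.3077, 0).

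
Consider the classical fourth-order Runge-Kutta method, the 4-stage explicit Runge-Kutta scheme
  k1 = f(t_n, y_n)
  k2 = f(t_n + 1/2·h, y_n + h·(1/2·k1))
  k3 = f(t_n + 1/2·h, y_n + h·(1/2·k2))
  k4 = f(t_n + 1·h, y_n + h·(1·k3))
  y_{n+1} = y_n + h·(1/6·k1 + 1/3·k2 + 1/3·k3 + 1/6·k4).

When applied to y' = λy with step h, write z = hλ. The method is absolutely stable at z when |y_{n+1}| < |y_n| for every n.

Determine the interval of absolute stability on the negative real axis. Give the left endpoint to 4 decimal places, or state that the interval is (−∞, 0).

With y'=λy (z=hλ):
  order 4, 4-stage ⇒ R(z)=1+z+z^2/2+z^3/6+z^4/24
  (e.g. R(-0.61)=0.54399, |R|=0.54399)

Need |R(x)|<1, x<0.
x=-0.61: |R|=0.5440
|R(-3.18)|=1.7775 |R(-2.46)|=0.6106 |R(-0.8)|=0.4517
Bisect:
  x_lo=-3.3164 |R|=2.1439  x_hi=-0.3632 |R|=0.6955
  mid=-1.83979 |R|=0.29211 →hi
  mid=-2.57810 |R|=0.72999 →hi
  mid=-2.94726 |R|=1.27294 →lo
  mid=-2.76268 |R|=0.96644 →hi
  mid=-2.85497 |R|=1.11023 →lo
  mid=-2.80882 |R|=1.03606 →lo
  mid=-2.78575 |R|=1.00069 →lo
  ...
  [-2.78539,-2.78521] ⇒ x*=-2.7853
So |R|<1 on (-2.7853, 0).

z∈(-2.7853,0).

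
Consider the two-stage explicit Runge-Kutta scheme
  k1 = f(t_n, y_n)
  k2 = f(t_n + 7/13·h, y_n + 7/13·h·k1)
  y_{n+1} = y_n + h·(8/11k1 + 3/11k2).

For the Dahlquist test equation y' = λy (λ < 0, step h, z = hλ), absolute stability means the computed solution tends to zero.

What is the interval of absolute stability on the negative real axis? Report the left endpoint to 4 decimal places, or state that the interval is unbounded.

With y'=λy (z=hλ):
  k1=λy_n ⇒ h·k1=z·y_n;  k2=λ(1+7/13z)y_n ⇒ h·k2=z(1+7/13z)y_n
  y_{n+1}/y_n = 1 + 8/11z + 3/11z(1+7/13z) = 1 + z + 21/143z²
  ⇒ R(z) = 1 + z + 21/143z².

Boundary: |R(x)|=1, x<0.
x=-1.17: |R|=0.0310
R=1: x+21/143x²=0 ⇒ x=−143/21=-6.8095; min R=1−1/(4·21/143)=-0.7024>−1
Confirm numerically:
  x=-5.067: |R|=0.29662 <1
  x=-5.063: |R|=0.29857 <1
  x=-3.842: |R|=0.67431 <1
  x=-3.611: |R|=0.69613 <1
  x=-7.148: |R|=1.35530 >1
  x=-6.916: |R|=1.10814 >1
Interval (-6.8095, 0).

z∈(-6.8095,0).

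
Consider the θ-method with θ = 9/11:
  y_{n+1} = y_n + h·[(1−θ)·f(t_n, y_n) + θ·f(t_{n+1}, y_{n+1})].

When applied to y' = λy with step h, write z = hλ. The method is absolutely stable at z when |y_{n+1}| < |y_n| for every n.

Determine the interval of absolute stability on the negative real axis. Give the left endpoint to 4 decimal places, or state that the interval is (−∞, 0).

interval (−∞, 0).

Test eqn y'=λy, z=hλ:
  y_{n+1} = y_n + z·[2/11·y_n + 9/11·y_{n+1}] ⇒ (1 − 9/11z)y_{n+1} = (1 + 2/11z)y_n
  ⇒ R(z) = (1 + 2/11z)/(1 − 9/11z).

Solve |R(x)|<1 on ℝ⁻.
x=-1.79: |R|=0.2737
x=-2: |R|=0.2414
x=-10: |R|=0.0891
x=-100: |R|=0.2075
θ=9/11≥1/2 ⇒ |1+2/11x|<|1−9/11x| ∀x<0 ⇒ unbounded interval.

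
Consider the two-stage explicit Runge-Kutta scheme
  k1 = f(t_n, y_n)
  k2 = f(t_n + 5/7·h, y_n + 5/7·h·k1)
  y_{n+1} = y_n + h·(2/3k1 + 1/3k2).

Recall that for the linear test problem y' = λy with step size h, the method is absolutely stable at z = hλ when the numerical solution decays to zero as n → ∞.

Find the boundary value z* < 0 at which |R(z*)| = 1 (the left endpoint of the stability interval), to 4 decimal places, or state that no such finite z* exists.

z* = -4.2000.

With y'=λy (z=hλ):
  k1=λy_n ⇒ h·k1=z·y_n;  k2=λ(1+5/7z)y_n ⇒ h·k2=z(1+5/7z)y_n
  y_{n+1}/y_n = 1 + 2/3z + 1/3z(1+5/7z) = 1 + z + 5/21z²
  ⇒ R(z) = 1 + z + 5/21z².

Need |R(x)|<1, x<0.
x=-0.88: |R|=0.3044
R=1: x+5/21x²=0 ⇒ x=−21/5=-4.2000; min R=1−1/(4·5/21)=-0.0500>−1
Confirm numerically:
  x=-2.528: |R|=0.00638 <1
  x=-2.444: |R|=0.02182 <1
  x=-2.132: |R|=0.04976 <1
  x=-2.092: |R|=0.04998 <1
  x=-4.397: |R|=1.20624 >1
  x=-4.251: |R|=1.05162 >1
  x=-4.238: |R|=1.03834 >1
So |R|<1 on (-4.2000, 0).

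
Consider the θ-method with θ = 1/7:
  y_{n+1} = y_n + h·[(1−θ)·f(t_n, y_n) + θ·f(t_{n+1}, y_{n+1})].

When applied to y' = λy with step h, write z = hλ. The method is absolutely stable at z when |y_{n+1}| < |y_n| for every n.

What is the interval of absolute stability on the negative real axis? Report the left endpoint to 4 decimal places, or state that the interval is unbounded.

Test eqn y'=λy, z=hλ:
  y_{n+1} = y_n + z·[6/7·y_n + 1/7·y_{n+1}] ⇒ (1 − 1/7z)y_{n+1} = (1 + 6/7z)y_n
  R(z) = (1 + 6/7z)/(1 − 1/7z).

Need |R(x)|<1, x<0.
x=-1.55: |R|=0.2690
R=−1: 1+6/7x = −1+1/7x ⇒ -5/7x=2 ⇒ x=2/(-5/7)=-2.8000
Confirm numerically:
  x=-2.715: |R|=0.95625 <1
  x=-2.431: |R|=0.80437 <1
  x=-2.279: |R|=0.71926 <1
  x=-1.760: |R|=0.40639 <1
  x=-3.271: |R|=1.22929 >1
  x=-3.212: |R|=1.20172 >1
Interval (-2.8000, 0).

(-2.8000, 0).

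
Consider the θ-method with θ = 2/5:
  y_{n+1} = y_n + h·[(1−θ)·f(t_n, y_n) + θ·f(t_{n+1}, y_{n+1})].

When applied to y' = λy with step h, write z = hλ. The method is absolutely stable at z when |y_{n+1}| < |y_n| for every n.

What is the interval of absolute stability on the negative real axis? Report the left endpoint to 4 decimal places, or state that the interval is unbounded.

With y'=λy (z=hλ):
  y_{n+1} = y_n + z·[3/5·y_n + 2/5·y_{n+1}] ⇒ (1 − 2/5z)y_{n+1} = (1 + 3/5z)y_n
  R(z) = (1 + 3/5z)/(1 − 2/5z).

Need |R(x)|<1, x<0.
x=-0.65: |R|=0.4841
R=−1: 1+3/5x = −1+2/5x ⇒ -1/5x=2 ⇒ x=2/(-1/5)=-10.0000
Confirm numerically:
  x=-8.927: |R|=0.95305 <1
  x=-8.689: |R|=0.94142 <1
  x=-7.943: |R|=0.90151 <1
  x=-7.271: |R|=0.86035 <1
  x=-10.592: |R|=1.02261 >1
  x=-10.468: |R|=1.01804 >1
  x=-10.445: |R|=1.01719 >1
Interval (-10.0000, 0).

(-10.0000, 0).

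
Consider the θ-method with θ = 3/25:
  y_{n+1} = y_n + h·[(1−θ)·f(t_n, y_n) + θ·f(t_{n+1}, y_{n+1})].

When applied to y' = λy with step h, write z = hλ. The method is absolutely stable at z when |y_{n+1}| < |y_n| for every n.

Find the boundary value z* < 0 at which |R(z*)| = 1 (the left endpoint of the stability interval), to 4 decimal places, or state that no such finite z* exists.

left endpoint -2.6316.

Set f=λy, z=hλ:
  y_{n+1} = y_n + z·[22/25·y_n + 3/25·y_{n+1}] ⇒ (1 − 3/25z)y_{n+1} = (1 + 22/25z)y_n
  Hence R(z) = (1 + 22/25z)/(1 − 3/25z).

Need |R(x)|<1, x<0.
x=-1.29: |R|=0.1171
R=−1: 1+22/25x = −1+3/25x ⇒ -19/25x=2 ⇒ x=2/(-19/25)=-2.6316
Confirm numerically:
  x=-2.060: |R|=0.65170 <1
  x=-1.923: |R|=0.56245 <1
  x=-1.917: |R|=0.55849 <1
  x=-3.069: |R|=1.24296 >1
  x=-2.784: |R|=1.08683 >1
Interval (-2.6316, 0).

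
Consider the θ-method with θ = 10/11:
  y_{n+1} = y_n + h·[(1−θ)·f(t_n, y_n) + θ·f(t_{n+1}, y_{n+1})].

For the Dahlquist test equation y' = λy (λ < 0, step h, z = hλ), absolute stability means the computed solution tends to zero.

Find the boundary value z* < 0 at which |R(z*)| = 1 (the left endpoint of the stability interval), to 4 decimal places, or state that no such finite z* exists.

With y'=λy (z=hλ):
  y_{n+1} = y_n + z·[1/11·y_n + 10/11·y_{n+1}] ⇒ (1 − 10/11z)y_{n+1} = (1 + 1/11z)y_n
  ⇒ R(z) = (1 + 1/11z)/(1 − 10/11z).

Solve |R(x)|<1 on ℝ⁻.
x=-1.54: |R|=0.3583
x=-2: |R|=0.2903
x=-10: |R|=0.0090
x=-100: |R|=0.0880
θ=10/11≥1/2 ⇒ |1+1/11x|<|1−10/11x| ∀x<0 ⇒ stable on all of ℝ⁻.

interval (−∞, 0).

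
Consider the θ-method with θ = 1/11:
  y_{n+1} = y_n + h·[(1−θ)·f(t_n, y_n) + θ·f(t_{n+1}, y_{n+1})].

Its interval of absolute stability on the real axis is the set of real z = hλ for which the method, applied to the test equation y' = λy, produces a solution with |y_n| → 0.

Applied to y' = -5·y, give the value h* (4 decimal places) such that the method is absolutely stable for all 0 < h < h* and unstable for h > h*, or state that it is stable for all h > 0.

(-2.4444,0); λ=-5 ⇒ h* = (22/9)/5 = 0.4889.

Test eqn y'=λy, z=hλ:
  y_{n+1} = y_n + z·[10/11·y_n + 1/11·y_{n+1}] ⇒ (1 − 1/11z)y_{n+1} = (1 + 10/11z)y_n
  Hence R(z) = (1 + 10/11z)/(1 − 1/11z).

Find x<0 with |R(x)|<1.
x=-0.74: |R|=0.3066
R=−1: 1+10/11x = −1+1/11x ⇒ -9/11x=2 ⇒ x=2/(-9/11)=-2.4444
Confirm numerically:
  x=-2.128: |R|=0.78306 <1
  x=-1.906: |R|=0.62452 <1
  x=-1.129: |R|=0.02391 <1
  x=-2.601: |R|=1.10360 >1
  x=-2.553: |R|=1.07209 >1
So |R|<1 on (-2.4444, 0).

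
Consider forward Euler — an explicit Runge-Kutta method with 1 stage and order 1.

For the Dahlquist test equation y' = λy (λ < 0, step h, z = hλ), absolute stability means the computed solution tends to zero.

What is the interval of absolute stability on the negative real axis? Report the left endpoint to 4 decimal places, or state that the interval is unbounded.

With y'=λy (z=hλ):
  order 1, 1-stage ⇒ R(z)=1+z
  (e.g. R(-0.61)=0.39000, |R|=0.39000)

Find x<0 with |R(x)|<1.
x=-0.61: |R|=0.3900
|R(-1.24)|=0.2400 |R(-0.93)|=0.0700 |R(-0.65)|=0.3500
Bisect:
  x_lo=-2.7276 |R|=1.7276  x_hi=-0.3403 |R|=0.6597
  mid=-1.53393 |R|=0.53393 →hi
  mid=-2.13075 |R|=1.13075 →lo
  mid=-1.83234 |R|=0.83234 →hi
  mid=-1.98154 |R|=0.98154 →hi
  mid=-2.05614 |R|=1.05614 →lo
  mid=-2.01884 |R|=1.01884 →lo
  mid=-2.00019 |R|=1.00019 →lo
  mid=-1.99087 |R|=0.99087 →hi
  ...
  [-2.00005,-1.99990] ⇒ x*=-2.0000
Interval (-2.0000, 0).

(-2.0000, 0).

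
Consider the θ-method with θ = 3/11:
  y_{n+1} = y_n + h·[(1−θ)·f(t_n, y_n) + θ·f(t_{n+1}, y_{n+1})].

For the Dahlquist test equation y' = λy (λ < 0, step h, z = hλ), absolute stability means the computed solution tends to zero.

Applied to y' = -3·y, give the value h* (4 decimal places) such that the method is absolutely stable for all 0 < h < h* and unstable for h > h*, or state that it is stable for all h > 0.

(-4.4000,0); λ=-3 ⇒ h* = (22/5)/3 = 1.4667.

Test eqn y'=λy, z=hλ:
  y_{n+1} = y_n + z·[8/11·y_n + 3/11·y_{n+1}] ⇒ (1 − 3/11z)y_{n+1} = (1 + 8/11z)y_n
  Hence R(z) = (1 + 8/11z)/(1 − 3/11z).

Find x<0 with |R(x)|<1.
x=-0.3: |R|=0.7227
R=−1: 1+8/11x = −1+3/11x ⇒ -5/11x=2 ⇒ x=2/(-5/11)=-4.4000
Confirm numerically:
  x=-4.193: |R|=0.95611 <1
  x=-4.110: |R|=0.93785 <1
  x=-2.846: |R|=0.60231 <1
  x=-4.942: |R|=1.10493 >1
  x=-4.789: |R|=1.07667 >1
  x=-4.434: |R|=1.00700 >1
So |R|<1 on (-4.4000, 0).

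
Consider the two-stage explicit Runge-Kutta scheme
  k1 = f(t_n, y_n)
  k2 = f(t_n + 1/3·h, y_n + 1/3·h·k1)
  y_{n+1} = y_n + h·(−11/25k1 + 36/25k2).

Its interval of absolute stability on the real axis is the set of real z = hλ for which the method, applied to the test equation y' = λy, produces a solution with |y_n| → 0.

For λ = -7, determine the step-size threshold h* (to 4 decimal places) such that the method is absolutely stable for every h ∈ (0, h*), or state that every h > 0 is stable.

With y'=λy (z=hλ):
  k1=λy_n ⇒ h·k1=z·y_n;  k2=λ(1+1/3z)y_n ⇒ h·k2=z(1+1/3z)y_n
  y_{n+1}/y_n = 1 − 11/25z + 36/25z(1+1/3z) = 1 + z + 12/25z²
  R(z) = 1 + z + 12/25z².

Need |R(x)|<1, x<0.
x=-1.14: |R|=0.4838
R=1: x+12/25x²=0 ⇒ x=−25/12=-2.0833; min R=1−1/(4·12/25)=0.4792>−1
Confirm numerically:
  x=-2.014: |R|=0.93297 <1
  x=-1.336: |R|=0.52075 <1
  x=-1.173: |R|=0.48745 <1
  x=-0.907: |R|=0.48787 <1
  x=-2.660: |R|=1.73629 >1
  x=-2.449: |R|=1.42985 >1
  x=-2.160: |R|=1.07949 >1
So |R|<1 on (-2.0833, 0).

(-2.0833,0); λ=-7 ⇒ h* = (25/12)/7 = 0.2976.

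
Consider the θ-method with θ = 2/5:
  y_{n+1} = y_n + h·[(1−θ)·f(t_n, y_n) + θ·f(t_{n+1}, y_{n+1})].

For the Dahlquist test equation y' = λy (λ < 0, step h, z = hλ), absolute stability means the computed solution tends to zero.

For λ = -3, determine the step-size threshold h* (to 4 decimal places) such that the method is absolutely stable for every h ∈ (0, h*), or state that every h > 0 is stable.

On y'=λy, z=hλ:
  y_{n+1} = y_n + z·[3/5·y_n + 2/5·y_{n+1}] ⇒ (1 − 2/5z)y_{n+1} = (1 + 3/5z)y_n
  so R(z) = (1 + 3/5z)/(1 − 2/5z).

Boundary: |R(x)|=1, x<0.
x=-1.18: |R|=0.1984
R=−1: 1+3/5x = −1+2/5x ⇒ -1/5x=2 ⇒ x=2/(-1/5)=-10.0000
Confirm numerically:
  x=-9.663: |R|=0.98615 <1
  x=-7.343: |R|=0.86503 <1
  x=-4.913: |R|=0.65689 <1
  x=-4.192: |R|=0.56605 <1
  x=-10.396: |R|=1.01535 >1
  x=-10.264: |R|=1.01034 >1
Interval (-10.0000, 0).

(-10.0000,0); λ=-3 ⇒ h* = (10)/3 = 3.3333.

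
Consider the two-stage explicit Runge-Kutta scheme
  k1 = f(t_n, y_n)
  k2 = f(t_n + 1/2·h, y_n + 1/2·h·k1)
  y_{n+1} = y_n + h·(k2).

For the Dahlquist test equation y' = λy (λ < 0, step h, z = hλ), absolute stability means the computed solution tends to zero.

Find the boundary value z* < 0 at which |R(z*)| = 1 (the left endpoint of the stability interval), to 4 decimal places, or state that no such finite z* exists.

z* = -2.0000.

With y'=λy (z=hλ):
  k1=λy_n ⇒ h·k1=z·y_n;  k2=λ(1+1/2z)y_n ⇒ h·k2=z(1+1/2z)y_n
  y_{n+1}/y_n = 1 + z(1+1/2z) = 1 + z + 1/2z²
  R(z) = 1 + z + 1/2z².

Need |R(x)|<1, x<0.
x=-0.82: |R|=0.5162
R=1: x+1/2x²=0 ⇒ x=−2=-2.0000; min R=1−1/(4·1/2)=0.5000>−1
Confirm numerically:
  x=-1.691: |R|=0.73874 <1
  x=-1.653: |R|=0.71320 <1
  x=-1.618: |R|=0.69096 <1
  x=-1.273: |R|=0.53726 <1
  x=-2.461: |R|=1.56726 >1
  x=-2.214: |R|=1.23690 >1
  x=-2.055: |R|=1.05651 >1
Stable set (-2.0000, 0).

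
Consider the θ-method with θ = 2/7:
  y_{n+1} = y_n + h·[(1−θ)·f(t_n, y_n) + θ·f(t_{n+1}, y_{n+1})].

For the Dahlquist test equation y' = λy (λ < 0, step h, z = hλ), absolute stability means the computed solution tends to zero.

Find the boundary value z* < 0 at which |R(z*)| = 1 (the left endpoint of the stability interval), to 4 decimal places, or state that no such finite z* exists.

left endpoint -4.6667.

With y'=λy (z=hλ):
  y_{n+1} = y_n + z·[5/7·y_n + 2/7·y_{n+1}] ⇒ (1 − 2/7z)y_{n+1} = (1 + 5/7z)y_n
  Hence R(z) = (1 + 5/7z)/(1 − 2/7z).

Need |R(x)|<1, x<0.
x=-0.98: |R|=0.2344
R=−1: 1+5/7x = −1+2/7x ⇒ -3/7x=2 ⇒ x=2/(-3/7)=-4.6667
Confirm numerically:
  x=-3.992: |R|=0.86492 <1
  x=-2.986: |R|=0.61132 <1
  x=-2.329: |R|=0.39844 <1
  x=-2.059: |R|=0.29637 <1
  x=-5.249: |R|=1.09984 >1
  x=-5.090: |R|=1.07392 >1
  x=-4.856: |R|=1.03399 >1
So |R|<1 on (-4.6667, 0).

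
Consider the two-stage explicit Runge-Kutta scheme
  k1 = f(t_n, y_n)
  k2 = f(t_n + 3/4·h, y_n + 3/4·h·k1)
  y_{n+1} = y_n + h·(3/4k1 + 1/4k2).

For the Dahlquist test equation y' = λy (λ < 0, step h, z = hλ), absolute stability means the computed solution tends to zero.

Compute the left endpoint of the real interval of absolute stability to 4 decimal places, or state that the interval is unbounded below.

z* = -5.3333.

With y'=λy (z=hλ):
  k1=λy_n ⇒ h·k1=z·y_n;  k2=λ(1+3/4z)y_n ⇒ h·k2=z(1+3/4z)y_n
  y_{n+1}/y_n = 1 + 3/4z + 1/4z(1+3/4z) = 1 + z + 3/16z²
  ⇒ R(z) = 1 + z + 3/16z².

Boundary: |R(x)|=1, x<0.
x=-1.01: |R|=0.1813
R=1: x+3/16x²=0 ⇒ x=−16/3=-5.3333; min R=1−1/(4·3/16)=-0.3333>−1
Confirm numerically:
  x=-4.871: |R|=0.57775 <1
  x=-3.119: |R|=0.29497 <1
  x=-2.338: |R|=0.31308 <1
  x=-5.874: |R|=1.59548 >1
  x=-5.704: |R|=1.39643 >1
Stable set (-5.3333, 0).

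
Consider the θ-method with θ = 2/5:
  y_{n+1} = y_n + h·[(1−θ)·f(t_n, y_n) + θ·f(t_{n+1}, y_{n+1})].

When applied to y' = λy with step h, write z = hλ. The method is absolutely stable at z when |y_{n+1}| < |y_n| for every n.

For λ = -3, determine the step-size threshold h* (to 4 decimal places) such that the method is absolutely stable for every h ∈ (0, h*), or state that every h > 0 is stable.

On y'=λy, z=hλ:
  y_{n+1} = y_n + z·[3/5·y_n + 2/5·y_{n+1}] ⇒ (1 − 2/5z)y_{n+1} = (1 + 3/5z)y_n
  ⇒ R(z) = (1 + 3/5z)/(1 − 2/5z).

Boundary: |R(x)|=1, x<0.
x=-0.88: |R|=0.3491
R=−1: 1+3/5x = −1+2/5x ⇒ -1/5x=2 ⇒ x=2/(-1/5)=-10.0000
Confirm numerically:
  x=-9.879: |R|=0.99511 <1
  x=-9.329: |R|=0.97164 <1
  x=-8.629: |R|=0.93840 <1
  x=-4.935: |R|=0.65938 <1
  x=-10.326: |R|=1.01271 >1
  x=-10.083: |R|=1.00330 >1
  x=-10.071: |R|=1.00282 >1
So |R|<1 on (-10.0000, 0).

(-10.0000,0); λ=-3 ⇒ h* = (10)/3 = 3.3333.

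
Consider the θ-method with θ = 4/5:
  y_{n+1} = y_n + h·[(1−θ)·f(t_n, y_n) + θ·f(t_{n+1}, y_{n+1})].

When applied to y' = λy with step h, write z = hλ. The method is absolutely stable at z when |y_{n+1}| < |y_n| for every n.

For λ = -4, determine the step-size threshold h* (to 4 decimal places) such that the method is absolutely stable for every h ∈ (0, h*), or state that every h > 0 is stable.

Test eqn y'=λy, z=hλ:
  y_{n+1} = y_n + z·[1/5·y_n + 4/5·y_{n+1}] ⇒ (1 − 4/5z)y_{n+1} = (1 + 1/5z)y_n
  so R(z) = (1 + 1/5z)/(1 − 4/5z).

Solve |R(x)|<1 on ℝ⁻.
x=-1.61: |R|=0.2963
x=-2: |R|=0.2308
x=-10: |R|=0.1111
x=-100: |R|=0.2346
θ=4/5≥1/2 ⇒ |1+1/5x|<|1−4/5x| ∀x<0 ⇒ stable on all of ℝ⁻.

(−∞, 0) — no finite endpoint. Any h>0 works for λ=-4.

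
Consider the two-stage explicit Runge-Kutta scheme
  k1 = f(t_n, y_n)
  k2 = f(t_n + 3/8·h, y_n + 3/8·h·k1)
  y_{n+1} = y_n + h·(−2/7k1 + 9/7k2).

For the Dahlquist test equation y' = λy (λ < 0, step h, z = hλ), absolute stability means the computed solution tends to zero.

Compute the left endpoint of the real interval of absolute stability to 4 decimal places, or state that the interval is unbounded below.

z* = -2.0741.

Test eqn y'=λy, z=hλ:
  k1=λy_n ⇒ h·k1=z·y_n;  k2=λ(1+3/8z)y_n ⇒ h·k2=z(1+3/8z)y_n
  y_{n+1}/y_n = 1 − 2/7z + 9/7z(1+3/8z) = 1 + z + 27/56z²
  Hence R(z) = 1 + z + 27/56z².

Find x<0 with |R(x)|<1.
x=-0.89: |R|=0.4919
R=1: x+27/56x²=0 ⇒ x=−56/27=-2.0741; min R=1−1/(4·27/56)=0.4815>−1
Confirm numerically:
  x=-1.977: |R|=0.90747 <1
  x=-1.846: |R|=0.79701 <1
  x=-1.804: |R|=0.76509 <1
  x=-0.982: |R|=0.48294 <1
  x=-2.340: |R|=1.30002 >1
  x=-2.335: |R|=1.29375 >1
Stable set (-2.0741, 0).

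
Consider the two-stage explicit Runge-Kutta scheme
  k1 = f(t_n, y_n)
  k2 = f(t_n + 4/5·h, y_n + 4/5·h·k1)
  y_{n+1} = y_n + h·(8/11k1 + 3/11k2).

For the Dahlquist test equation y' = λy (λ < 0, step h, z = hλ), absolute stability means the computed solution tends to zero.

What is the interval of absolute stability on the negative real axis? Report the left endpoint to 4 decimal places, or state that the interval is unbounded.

(-4.5833, 0).

With y'=λy (z=hλ):
  k1=λy_n ⇒ h·k1=z·y_n;  k2=λ(1+4/5z)y_n ⇒ h·k2=z(1+4/5z)y_n
  y_{n+1}/y_n = 1 + 8/11z + 3/11z(1+4/5z) = 1 + z + 12/55z²
  R(z) = 1 + z + 12/55z².

Need |R(x)|<1, x<0.
x=-1.09: |R|=0.1692
R=1: x+12/55x²=0 ⇒ x=−55/12=-4.5833; min R=1−1/(4·12/55)=-0.1458>−1
Confirm numerically:
  x=-4.452: |R|=0.87243 <1
  x=-4.321: |R|=0.75268 <1
  x=-3.584: |R|=0.21856 <1
  x=-3.178: |R|=0.02557 <1
  x=-4.985: |R|=1.43687 >1
  x=-4.817: |R|=1.24558 >1
Interval (-4.5833, 0).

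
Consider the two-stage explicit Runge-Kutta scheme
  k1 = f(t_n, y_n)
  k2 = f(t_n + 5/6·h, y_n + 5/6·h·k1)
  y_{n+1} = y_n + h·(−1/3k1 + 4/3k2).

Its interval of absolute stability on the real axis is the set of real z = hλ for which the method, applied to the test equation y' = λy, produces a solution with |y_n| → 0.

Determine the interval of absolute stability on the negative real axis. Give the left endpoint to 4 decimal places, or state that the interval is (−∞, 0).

(-0.9000, 0).

With y'=λy (z=hλ):
  k1=λy_n ⇒ h·k1=z·y_n;  k2=λ(1+5/6z)y_n ⇒ h·k2=z(1+5/6z)y_n
  y_{n+1}/y_n = 1 − 1/3z + 4/3z(1+5/6z) = 1 + z + 10/9z²
  ⇒ R(z) = 1 + z + 10/9z².

Need |R(x)|<1, x<0.
x=-1.13: |R|=1.2888
R=1: x+10/9x²=0 ⇒ x=−9/10=-0.9000; min R=1−1/(4·10/9)=0.7750>−1
Confirm numerically:
  x=-0.594: |R|=0.79804 <1
  x=-0.400: |R|=0.77778 <1
  x=-0.382: |R|=0.78014 <1
  x=-1.229: |R|=1.44927 >1
  x=-1.176: |R|=1.36064 >1
Stable set (-0.9000, 0).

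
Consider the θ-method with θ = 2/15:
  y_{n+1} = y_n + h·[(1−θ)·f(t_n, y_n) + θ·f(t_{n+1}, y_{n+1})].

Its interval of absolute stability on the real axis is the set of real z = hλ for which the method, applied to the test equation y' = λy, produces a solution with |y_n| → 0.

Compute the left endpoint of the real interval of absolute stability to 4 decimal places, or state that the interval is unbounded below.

Set f=λy, z=hλ:
  y_{n+1} = y_n + z·[13/15·y_n + 2/15·y_{n+1}] ⇒ (1 − 2/15z)y_{n+1} = (1 + 13/15z)y_n
  so R(z) = (1 + 13/15z)/(1 − 2/15z).

Find x<0 with |R(x)|<1.
x=-0.86: |R|=0.2285
R=−1: 1+13/15x = −1+2/15x ⇒ -11/15x=2 ⇒ x=2/(-11/15)=-2.7273
Confirm numerically:
  x=-2.647: |R|=0.95649 <1
  x=-2.624: |R|=0.94390 <1
  x=-1.565: |R|=0.29482 <1
  x=-1.494: |R|=0.24583 <1
  x=-3.225: |R|=1.25524 >1
  x=-2.896: |R|=1.08927 >1
Stable set (-2.7273, 0).

z* = -2.7273.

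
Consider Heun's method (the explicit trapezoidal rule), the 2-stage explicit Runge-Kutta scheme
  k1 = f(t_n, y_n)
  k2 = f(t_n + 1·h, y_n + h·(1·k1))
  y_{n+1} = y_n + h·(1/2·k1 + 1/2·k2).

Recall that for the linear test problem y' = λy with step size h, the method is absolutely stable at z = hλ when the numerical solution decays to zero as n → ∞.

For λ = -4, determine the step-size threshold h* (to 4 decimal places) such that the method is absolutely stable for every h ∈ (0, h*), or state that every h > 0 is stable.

(-2.0000,0); λ=-4 ⇒ h* = 0.5000.

Set f=λy, z=hλ:
  order 2, 2-stage ⇒ R(z)=1+z+z^2/2
  (e.g. R(-1.71)=0.75205, |R|=0.75205)

Boundary: |R(x)|=1, x<0.
x=-1.71: |R|=0.7520
|R(-1.38)|=0.5722 |R(-0.86)|=0.5098 |R(-0.56)|=0.5968
Bisect:
  x_lo=-2.7678 |R|=2.0625  x_hi=-0.3188 |R|=0.7320
  mid=-1.54328 |R|=0.64758 →hi
  mid=-2.15553 |R|=1.16762 →lo
  mid=-1.84940 |R|=0.86074 →hi
  mid=-2.00246 |R|=1.00247 →lo
  mid=-1.92593 |R|=0.92868 →hi
  mid=-1.96420 |R|=0.96484 →hi
  mid=-1.98333 |R|=0.98347 →hi
  mid=-1.99290 |R|=0.99292 →hi
  mid=-1.99768 |R|=0.99768 →hi
  ...
  [-2.00007,-1.99992] ⇒ x*=-2.0000
So |R|<1 on (-2.0000, 0).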